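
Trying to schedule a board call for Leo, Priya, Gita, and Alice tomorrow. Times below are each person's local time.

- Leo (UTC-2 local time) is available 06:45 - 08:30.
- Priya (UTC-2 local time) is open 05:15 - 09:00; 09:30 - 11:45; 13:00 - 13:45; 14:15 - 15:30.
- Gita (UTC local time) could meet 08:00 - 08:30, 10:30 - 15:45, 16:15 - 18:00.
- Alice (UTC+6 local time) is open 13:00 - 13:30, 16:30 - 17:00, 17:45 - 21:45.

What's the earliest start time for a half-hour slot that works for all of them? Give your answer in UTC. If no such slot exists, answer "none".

none

Leo in UTC: 08:45-10:30 (add 2h to convert from UTC-2).
Priya in UTC: 07:15-11:00, 11:30-13:45, 15:00-15:45, 16:15-17:30 (add 2h to convert from UTC-2).
Gita in UTC: 08:00-08:30, 10:30-15:45, 16:15-18:00.
Alice in UTC: 07:00-07:30, 10:30-11:00, 11:45-15:45 (subtract 6h to convert from UTC+6).
Leo ∩ Priya: 08:45-10:30.
Leo ∩ Priya ∩ Gita: ∅.
Leo ∩ Priya ∩ Gita ∩ Alice: ∅.
There is no time when everyone is free.
No common window is at least 30 minutes long.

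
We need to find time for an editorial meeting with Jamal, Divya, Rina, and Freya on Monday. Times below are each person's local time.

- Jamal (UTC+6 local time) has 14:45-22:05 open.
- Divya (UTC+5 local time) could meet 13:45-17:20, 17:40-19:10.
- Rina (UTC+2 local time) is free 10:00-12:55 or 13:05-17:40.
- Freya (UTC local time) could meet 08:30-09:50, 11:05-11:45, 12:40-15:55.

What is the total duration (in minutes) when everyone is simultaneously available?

195

Jamal in UTC: 08:45-16:05 (subtract 6h to convert from UTC+6).
Divya in UTC: 08:45-12:20, 12:40-14:10 (subtract 5h to convert from UTC+5).
Rina in UTC: 08:00-10:55, 11:05-15:40 (subtract 2h to convert from UTC+2).
Freya in UTC: 08:30-09:50, 11:05-11:45, 12:40-15:55.
Jamal ∩ Divya: 08:45-12:20, 12:40-14:10.
Jamal ∩ Divya ∩ Rina: 08:45-10:55, 11:05-12:20, 12:40-14:10.
Jamal ∩ Divya ∩ Rina ∩ Freya: 08:45-09:50, 11:05-11:45, 12:40-14:10.
Summing the common windows: 65 + 40 + 90 = 195 minutes.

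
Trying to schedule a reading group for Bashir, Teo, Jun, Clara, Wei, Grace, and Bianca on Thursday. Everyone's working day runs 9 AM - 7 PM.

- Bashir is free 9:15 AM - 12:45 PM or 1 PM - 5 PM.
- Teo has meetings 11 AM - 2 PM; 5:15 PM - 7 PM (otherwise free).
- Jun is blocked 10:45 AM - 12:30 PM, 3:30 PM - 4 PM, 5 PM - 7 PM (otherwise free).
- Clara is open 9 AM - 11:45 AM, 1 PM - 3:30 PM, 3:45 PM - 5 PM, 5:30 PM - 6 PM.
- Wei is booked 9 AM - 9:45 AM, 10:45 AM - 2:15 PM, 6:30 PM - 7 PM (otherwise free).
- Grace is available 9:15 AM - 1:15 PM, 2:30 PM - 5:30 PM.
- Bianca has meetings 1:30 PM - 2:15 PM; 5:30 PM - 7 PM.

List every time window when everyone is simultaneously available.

Bashir free: 09:15-12:45, 13:00-17:00.
Teo free: 09:00-11:00, 14:00-17:15 (invert busy blocks within the working day).
Jun free: 09:00-10:45, 12:30-15:30, 16:00-17:00 (invert busy blocks within the working day).
Clara free: 09:00-11:45, 13:00-15:30, 15:45-17:00, 17:30-18:00.
Wei free: 09:45-10:45, 14:15-18:30 (invert busy blocks within the working day).
Grace free: 09:15-13:15, 14:30-17:30.
Bianca free: 09:00-13:30, 14:15-17:30 (invert busy blocks within the working day).
Bashir ∩ Teo: 09:15-11:00, 14:00-17:00.
Bashir ∩ Teo ∩ Jun: 09:15-10:45, 14:00-15:30, 16:00-17:00.
Bashir ∩ Teo ∩ Jun ∩ Clara: 09:15-10:45, 14:00-15:30, 16:00-17:00.
Bashir ∩ Teo ∩ Jun ∩ Clara ∩ Wei: 09:45-10:45, 14:15-15:30, 16:00-17:00.
Bashir ∩ Teo ∩ Jun ∩ Clara ∩ Wei ∩ Grace: 09:45-10:45, 14:30-15:30, 16:00-17:00.
Bashir ∩ Teo ∩ Jun ∩ Clara ∩ Wei ∩ Grace ∩ Bianca: 09:45-10:45, 14:30-15:30, 16:00-17:00.

09:45-10:45, 14:30-15:30, 16:00-17:00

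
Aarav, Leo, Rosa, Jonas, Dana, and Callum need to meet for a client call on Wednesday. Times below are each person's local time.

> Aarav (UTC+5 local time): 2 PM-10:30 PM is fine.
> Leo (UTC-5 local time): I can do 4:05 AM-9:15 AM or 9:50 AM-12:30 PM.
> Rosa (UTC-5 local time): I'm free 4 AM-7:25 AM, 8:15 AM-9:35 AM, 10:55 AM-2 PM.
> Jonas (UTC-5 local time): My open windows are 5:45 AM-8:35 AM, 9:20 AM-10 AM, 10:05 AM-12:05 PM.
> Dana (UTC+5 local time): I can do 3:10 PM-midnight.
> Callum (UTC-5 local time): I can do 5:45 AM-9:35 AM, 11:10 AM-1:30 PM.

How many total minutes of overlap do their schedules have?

175

Aarav in UTC: 09:00-17:30 (subtract 5h to convert from UTC+5).
Leo in UTC: 09:05-14:15, 14:50-17:30 (add 5h to convert from UTC-5).
Rosa in UTC: 09:00-12:25, 13:15-14:35, 15:55-19:00 (add 5h to convert from UTC-5).
Jonas in UTC: 10:45-13:35, 14:20-15:00, 15:05-17:05 (add 5h to convert from UTC-5).
Dana in UTC: 10:10-19:00 (subtract 5h to convert from UTC+5).
Callum in UTC: 10:45-14:35, 16:10-18:30 (add 5h to convert from UTC-5).
Aarav ∩ Leo: 09:05-14:15, 14:50-17:30.
Aarav ∩ Leo ∩ Rosa: 09:05-12:25, 13:15-14:15, 15:55-17:30.
Aarav ∩ Leo ∩ Rosa ∩ Jonas: 10:45-12:25, 13:15-13:35, 15:55-17:05.
Aarav ∩ Leo ∩ Rosa ∩ Jonas ∩ Dana: 10:45-12:25, 13:15-13:35, 15:55-17:05.
Aarav ∩ Leo ∩ Rosa ∩ Jonas ∩ Dana ∩ Callum: 10:45-12:25, 13:15-13:35, 16:10-17:05.
Summing the common windows: 100 + 20 + 55 = 175 minutes.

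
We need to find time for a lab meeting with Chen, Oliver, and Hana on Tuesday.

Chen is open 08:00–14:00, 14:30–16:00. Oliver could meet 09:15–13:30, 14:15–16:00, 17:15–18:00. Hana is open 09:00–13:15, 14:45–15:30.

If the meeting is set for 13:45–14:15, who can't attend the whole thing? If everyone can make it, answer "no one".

Chen: not fully free for 13:45-14:15. Oliver: not fully free for 13:45-14:15. Hana: not fully free for 13:45-14:15.

Chen, Hana, Oliver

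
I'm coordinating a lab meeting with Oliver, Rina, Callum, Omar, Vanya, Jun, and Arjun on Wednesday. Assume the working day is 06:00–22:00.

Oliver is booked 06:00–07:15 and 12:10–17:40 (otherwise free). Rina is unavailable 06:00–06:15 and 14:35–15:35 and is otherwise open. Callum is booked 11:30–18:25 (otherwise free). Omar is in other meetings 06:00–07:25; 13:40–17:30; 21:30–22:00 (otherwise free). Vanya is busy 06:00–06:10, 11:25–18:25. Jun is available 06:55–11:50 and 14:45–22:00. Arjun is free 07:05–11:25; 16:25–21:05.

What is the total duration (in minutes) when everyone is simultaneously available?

Oliver free: 07:15-12:10, 17:40-22:00 (invert busy blocks within the working day).
Rina free: 06:15-14:35, 15:35-22:00 (invert busy blocks within the working day).
Callum free: 06:00-11:30, 18:25-22:00 (invert busy blocks within the working day).
Omar free: 07:25-13:40, 17:30-21:30 (invert busy blocks within the working day).
Vanya free: 06:10-11:25, 18:25-22:00 (invert busy blocks within the working day).
Jun free: 06:55-11:50, 14:45-22:00.
Arjun free: 07:05-11:25, 16:25-21:05.
Oliver ∩ Rina: 07:15-12:10, 17:40-22:00.
Oliver ∩ Rina ∩ Callum: 07:15-11:30, 18:25-22:00.
Oliver ∩ Rina ∩ Callum ∩ Omar: 07:25-11:30, 18:25-21:30.
Oliver ∩ Rina ∩ Callum ∩ Omar ∩ Vanya: 07:25-11:25, 18:25-21:30.
Oliver ∩ Rina ∩ Callum ∩ Omar ∩ Vanya ∩ Jun: 07:25-11:25, 18:25-21:30.
Oliver ∩ Rina ∩ Callum ∩ Omar ∩ Vanya ∩ Jun ∩ Arjun: 07:25-11:25, 18:25-21:05.
Summing the common windows: 240 + 160 = 400 minutes.

400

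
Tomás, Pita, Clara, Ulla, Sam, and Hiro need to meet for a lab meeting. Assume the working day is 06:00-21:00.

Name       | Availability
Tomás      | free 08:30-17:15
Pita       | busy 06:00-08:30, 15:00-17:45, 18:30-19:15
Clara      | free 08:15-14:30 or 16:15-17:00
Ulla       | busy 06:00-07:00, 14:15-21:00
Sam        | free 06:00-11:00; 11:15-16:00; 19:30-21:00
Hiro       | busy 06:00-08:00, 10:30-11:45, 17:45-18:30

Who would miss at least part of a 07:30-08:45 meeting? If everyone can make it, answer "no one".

Tomás free: 08:30-17:15.
Pita free: 08:30-15:00, 17:45-18:30, 19:15-21:00 (invert busy blocks within the working day).
Clara free: 08:15-14:30, 16:15-17:00.
Ulla free: 07:00-14:15 (invert busy blocks within the working day).
Sam free: 06:00-11:00, 11:15-16:00, 19:30-21:00.
Hiro free: 08:00-10:30, 11:45-17:45, 18:30-21:00 (invert busy blocks within the working day).
Tomás: not fully free for 07:30-08:45. Pita: not fully free for 07:30-08:45. Clara: not fully free for 07:30-08:45. Ulla: free for 07:30-08:45. Sam: free for 07:30-08:45. Hiro: not fully free for 07:30-08:45.

Clara, Hiro, Pita, Tomás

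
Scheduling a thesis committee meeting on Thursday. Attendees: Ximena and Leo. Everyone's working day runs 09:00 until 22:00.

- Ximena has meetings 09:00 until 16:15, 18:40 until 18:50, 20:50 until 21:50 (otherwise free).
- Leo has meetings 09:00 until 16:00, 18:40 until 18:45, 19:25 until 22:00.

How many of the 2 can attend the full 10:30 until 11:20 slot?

0

Ximena free: 16:15-18:40, 18:50-20:50, 21:50-22:00 (invert busy blocks within the working day).
Leo free: 16:00-18:40, 18:45-19:25 (invert busy blocks within the working day).
nobody can make the full 10:30-11:20 slot — that's 0.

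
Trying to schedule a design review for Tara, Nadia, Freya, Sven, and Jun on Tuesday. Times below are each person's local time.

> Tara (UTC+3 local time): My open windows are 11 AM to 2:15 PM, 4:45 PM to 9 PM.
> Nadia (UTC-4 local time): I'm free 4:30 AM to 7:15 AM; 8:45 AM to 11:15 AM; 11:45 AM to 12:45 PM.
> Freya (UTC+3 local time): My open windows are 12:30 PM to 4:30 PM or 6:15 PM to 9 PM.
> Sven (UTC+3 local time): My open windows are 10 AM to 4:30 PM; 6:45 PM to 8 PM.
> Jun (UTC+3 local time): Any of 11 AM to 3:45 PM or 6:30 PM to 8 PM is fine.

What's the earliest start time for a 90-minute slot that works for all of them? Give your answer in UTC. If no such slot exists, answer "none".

Tara in UTC: 08:00-11:15, 13:45-18:00 (subtract 3h to convert from UTC+3).
Nadia in UTC: 08:30-11:15, 12:45-15:15, 15:45-16:45 (add 4h to convert from UTC-4).
Freya in UTC: 09:30-13:30, 15:15-18:00 (subtract 3h to convert from UTC+3).
Sven in UTC: 07:00-13:30, 15:45-17:00 (subtract 3h to convert from UTC+3).
Jun in UTC: 08:00-12:45, 15:30-17:00 (subtract 3h to convert from UTC+3).
Tara ∩ Nadia: 08:30-11:15, 13:45-15:15, 15:45-16:45.
Tara ∩ Nadia ∩ Freya: 09:30-11:15, 15:45-16:45.
Tara ∩ Nadia ∩ Freya ∩ Sven: 09:30-11:15, 15:45-16:45.
Tara ∩ Nadia ∩ Freya ∩ Sven ∩ Jun: 09:30-11:15, 15:45-16:45.
So the common availability across everyone is 09:30-11:15, 15:45-16:45.
The first common window of at least 90 minutes is 09:30-11:15, so the earliest start is 09:30.

09:30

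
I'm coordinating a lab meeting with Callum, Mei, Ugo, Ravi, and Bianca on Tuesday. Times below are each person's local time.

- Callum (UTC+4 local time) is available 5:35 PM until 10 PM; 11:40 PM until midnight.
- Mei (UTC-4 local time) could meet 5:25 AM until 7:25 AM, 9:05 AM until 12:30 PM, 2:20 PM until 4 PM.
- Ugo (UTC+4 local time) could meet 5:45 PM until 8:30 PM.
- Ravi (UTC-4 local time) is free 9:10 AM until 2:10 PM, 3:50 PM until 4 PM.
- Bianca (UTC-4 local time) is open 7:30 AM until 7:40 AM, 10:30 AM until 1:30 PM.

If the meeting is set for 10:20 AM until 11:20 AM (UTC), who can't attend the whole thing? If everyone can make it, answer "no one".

Bianca, Callum, Ravi, Ugo

Callum in UTC: 13:35-18:00, 19:40-20:00 (subtract 4h to convert from UTC+4).
Mei in UTC: 09:25-11:25, 13:05-16:30, 18:20-20:00 (add 4h to convert from UTC-4).
Ugo in UTC: 13:45-16:30 (subtract 4h to convert from UTC+4).
Ravi in UTC: 13:10-18:10, 19:50-20:00 (add 4h to convert from UTC-4).
Bianca in UTC: 11:30-11:40, 14:30-17:30 (add 4h to convert from UTC-4).
Callum: not fully free for 10:20-11:20. Mei: free for 10:20-11:20. Ugo: not fully free for 10:20-11:20. Ravi: not fully free for 10:20-11:20. Bianca: not fully free for 10:20-11:20.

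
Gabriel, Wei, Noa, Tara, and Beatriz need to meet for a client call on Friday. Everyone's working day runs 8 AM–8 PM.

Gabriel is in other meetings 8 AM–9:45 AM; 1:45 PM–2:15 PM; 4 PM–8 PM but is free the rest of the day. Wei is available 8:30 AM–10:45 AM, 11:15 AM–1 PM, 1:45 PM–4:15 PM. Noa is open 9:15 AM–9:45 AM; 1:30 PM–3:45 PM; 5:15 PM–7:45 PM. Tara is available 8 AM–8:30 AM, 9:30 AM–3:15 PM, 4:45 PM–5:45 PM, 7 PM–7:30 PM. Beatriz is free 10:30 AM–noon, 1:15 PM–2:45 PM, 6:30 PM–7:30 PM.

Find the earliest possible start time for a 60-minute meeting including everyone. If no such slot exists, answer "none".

none

Gabriel free: 09:45-13:45, 14:15-16:00 (invert busy blocks within the working day).
Wei free: 08:30-10:45, 11:15-13:00, 13:45-16:15.
Noa free: 09:15-09:45, 13:30-15:45, 17:15-19:45.
Tara free: 08:00-08:30, 09:30-15:15, 16:45-17:45, 19:00-19:30.
Beatriz free: 10:30-12:00, 13:15-14:45, 18:30-19:30.
Gabriel ∩ Wei: 09:45-10:45, 11:15-13:00, 14:15-16:00.
Gabriel ∩ Wei ∩ Noa: 14:15-15:45.
Gabriel ∩ Wei ∩ Noa ∩ Tara: 14:15-15:15.
Gabriel ∩ Wei ∩ Noa ∩ Tara ∩ Beatriz: 14:15-14:45.
No common window is at least 60 minutes long.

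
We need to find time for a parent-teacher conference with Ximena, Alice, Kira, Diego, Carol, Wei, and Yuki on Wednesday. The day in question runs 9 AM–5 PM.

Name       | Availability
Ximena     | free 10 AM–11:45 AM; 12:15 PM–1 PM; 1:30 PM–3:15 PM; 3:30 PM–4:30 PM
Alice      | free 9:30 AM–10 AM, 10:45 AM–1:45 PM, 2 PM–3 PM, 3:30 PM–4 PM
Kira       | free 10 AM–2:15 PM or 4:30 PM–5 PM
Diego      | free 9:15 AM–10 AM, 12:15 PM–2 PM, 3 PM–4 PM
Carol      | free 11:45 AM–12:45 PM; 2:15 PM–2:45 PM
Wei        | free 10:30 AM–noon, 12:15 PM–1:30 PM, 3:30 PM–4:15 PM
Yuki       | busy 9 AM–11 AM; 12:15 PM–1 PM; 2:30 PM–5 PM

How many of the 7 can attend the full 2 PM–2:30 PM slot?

Ximena free: 10:00-11:45, 12:15-13:00, 13:30-15:15, 15:30-16:30.
Alice free: 09:30-10:00, 10:45-13:45, 14:00-15:00, 15:30-16:00.
Kira free: 10:00-14:15, 16:30-17:00.
Diego free: 09:15-10:00, 12:15-14:00, 15:00-16:00.
Carol free: 11:45-12:45, 14:15-14:45.
Wei free: 10:30-12:00, 12:15-13:30, 15:30-16:15.
Yuki free: 11:00-12:15, 13:00-14:30 (invert busy blocks within the working day).
Ximena, Alice, and Yuki can make the full 14:00-14:30 slot — that's 3.

3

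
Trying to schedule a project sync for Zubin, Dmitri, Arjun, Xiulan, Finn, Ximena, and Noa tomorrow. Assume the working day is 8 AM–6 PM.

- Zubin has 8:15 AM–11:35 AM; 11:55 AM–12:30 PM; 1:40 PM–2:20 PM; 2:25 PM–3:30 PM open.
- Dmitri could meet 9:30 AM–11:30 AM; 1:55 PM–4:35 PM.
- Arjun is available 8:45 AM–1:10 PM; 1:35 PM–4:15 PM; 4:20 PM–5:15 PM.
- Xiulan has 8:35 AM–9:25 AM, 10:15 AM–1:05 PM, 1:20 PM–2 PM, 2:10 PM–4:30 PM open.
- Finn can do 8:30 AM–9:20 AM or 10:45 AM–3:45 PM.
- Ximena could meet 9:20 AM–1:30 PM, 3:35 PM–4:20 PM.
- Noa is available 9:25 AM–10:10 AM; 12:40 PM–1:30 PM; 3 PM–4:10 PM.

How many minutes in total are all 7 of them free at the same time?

0

Zubin ∩ Dmitri: 09:30-11:30, 13:55-14:20, 14:25-15:30.
Zubin ∩ Dmitri ∩ Arjun: 09:30-11:30, 13:55-14:20, 14:25-15:30.
Zubin ∩ Dmitri ∩ Arjun ∩ Xiulan: 10:15-11:30, 13:55-14:00, 14:10-14:20, 14:25-15:30.
Zubin ∩ Dmitri ∩ Arjun ∩ Xiulan ∩ Finn: 10:45-11:30, 13:55-14:00, 14:10-14:20, 14:25-15:30.
Zubin ∩ Dmitri ∩ Arjun ∩ Xiulan ∩ Finn ∩ Ximena: 10:45-11:30.
Zubin ∩ Dmitri ∩ Arjun ∩ Xiulan ∩ Finn ∩ Ximena ∩ Noa: ∅.
There is no time when everyone is free.
There is no common window, so the total is 0 minutes.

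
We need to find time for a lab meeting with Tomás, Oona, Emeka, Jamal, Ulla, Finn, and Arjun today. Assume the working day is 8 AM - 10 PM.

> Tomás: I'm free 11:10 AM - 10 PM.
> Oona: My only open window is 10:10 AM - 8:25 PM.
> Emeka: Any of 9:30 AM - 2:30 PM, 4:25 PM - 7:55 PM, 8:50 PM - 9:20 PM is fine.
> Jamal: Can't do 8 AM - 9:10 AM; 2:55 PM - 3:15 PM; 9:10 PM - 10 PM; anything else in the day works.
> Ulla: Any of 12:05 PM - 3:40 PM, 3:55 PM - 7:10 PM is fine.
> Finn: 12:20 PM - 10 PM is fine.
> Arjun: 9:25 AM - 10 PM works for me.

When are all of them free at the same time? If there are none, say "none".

Tomás free: 11:10-22:00.
Oona free: 10:10-20:25.
Emeka free: 09:30-14:30, 16:25-19:55, 20:50-21:20.
Jamal free: 09:10-14:55, 15:15-21:10 (invert busy blocks within the working day).
Ulla free: 12:05-15:40, 15:55-19:10.
Finn free: 12:20-22:00.
Arjun free: 09:25-22:00.
Tomás ∩ Oona: 11:10-20:25.
Tomás ∩ Oona ∩ Emeka: 11:10-14:30, 16:25-19:55.
Tomás ∩ Oona ∩ Emeka ∩ Jamal: 11:10-14:30, 16:25-19:55.
Tomás ∩ Oona ∩ Emeka ∩ Jamal ∩ Ulla: 12:05-14:30, 16:25-19:10.
Tomás ∩ Oona ∩ Emeka ∩ Jamal ∩ Ulla ∩ Finn: 12:20-14:30, 16:25-19:10.
Tomás ∩ Oona ∩ Emeka ∩ Jamal ∩ Ulla ∩ Finn ∩ Arjun: 12:20-14:30, 16:25-19:10.

12:20-14:30, 16:25-19:10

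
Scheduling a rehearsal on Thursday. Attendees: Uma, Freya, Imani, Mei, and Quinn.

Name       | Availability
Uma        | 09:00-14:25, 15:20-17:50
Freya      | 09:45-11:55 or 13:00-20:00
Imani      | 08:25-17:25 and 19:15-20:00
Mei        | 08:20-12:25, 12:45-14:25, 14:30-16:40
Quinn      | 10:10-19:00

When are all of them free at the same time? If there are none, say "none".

10:10-11:55, 13:00-14:25, 15:20-16:40

Uma ∩ Freya: 09:45-11:55, 13:00-14:25, 15:20-17:50.
Uma ∩ Freya ∩ Imani: 09:45-11:55, 13:00-14:25, 15:20-17:25.
Uma ∩ Freya ∩ Imani ∩ Mei: 09:45-11:55, 13:00-14:25, 15:20-16:40.
Uma ∩ Freya ∩ Imani ∩ Mei ∩ Quinn: 10:10-11:55, 13:00-14:25, 15:20-16:40.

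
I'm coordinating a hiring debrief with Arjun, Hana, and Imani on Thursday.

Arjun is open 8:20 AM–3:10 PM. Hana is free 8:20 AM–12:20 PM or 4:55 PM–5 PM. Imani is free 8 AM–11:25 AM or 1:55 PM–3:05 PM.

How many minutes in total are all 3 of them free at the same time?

Arjun ∩ Hana: 08:20-12:20.
Arjun ∩ Hana ∩ Imani: 08:20-11:25.
That's a single block of 185 minutes.

185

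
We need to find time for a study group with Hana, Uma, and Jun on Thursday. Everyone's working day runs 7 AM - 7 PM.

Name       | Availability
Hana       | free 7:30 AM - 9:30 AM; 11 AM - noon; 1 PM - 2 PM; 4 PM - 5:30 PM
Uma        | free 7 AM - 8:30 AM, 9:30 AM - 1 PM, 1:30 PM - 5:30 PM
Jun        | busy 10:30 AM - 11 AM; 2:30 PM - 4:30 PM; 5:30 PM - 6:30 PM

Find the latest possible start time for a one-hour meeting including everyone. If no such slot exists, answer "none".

Hana free: 07:30-09:30, 11:00-12:00, 13:00-14:00, 16:00-17:30.
Uma free: 07:00-08:30, 09:30-13:00, 13:30-17:30.
Jun free: 07:00-10:30, 11:00-14:30, 16:30-17:30, 18:30-19:00 (invert busy blocks within the working day).
Hana ∩ Uma: 07:30-08:30, 11:00-12:00, 13:30-14:00, 16:00-17:30.
Hana ∩ Uma ∩ Jun: 07:30-08:30, 11:00-12:00, 13:30-14:00, 16:30-17:30.
The last common window of at least 60 minutes is 16:30-17:30; a 60-minute meeting can start as late as 16:30 and still end by 17:30.

16:30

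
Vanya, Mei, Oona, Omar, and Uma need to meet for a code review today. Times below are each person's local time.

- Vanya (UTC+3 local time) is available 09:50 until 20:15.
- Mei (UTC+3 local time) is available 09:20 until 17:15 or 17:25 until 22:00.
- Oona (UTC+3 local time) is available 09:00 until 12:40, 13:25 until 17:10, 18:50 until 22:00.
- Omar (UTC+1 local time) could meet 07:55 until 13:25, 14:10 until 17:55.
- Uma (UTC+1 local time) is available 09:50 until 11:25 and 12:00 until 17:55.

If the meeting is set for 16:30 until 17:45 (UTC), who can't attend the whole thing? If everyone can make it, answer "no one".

Vanya in UTC: 06:50-17:15 (subtract 3h to convert from UTC+3).
Mei in UTC: 06:20-14:15, 14:25-19:00 (subtract 3h to convert from UTC+3).
Oona in UTC: 06:00-09:40, 10:25-14:10, 15:50-19:00 (subtract 3h to convert from UTC+3).
Omar in UTC: 06:55-12:25, 13:10-16:55 (subtract 1h to convert from UTC+1).
Uma in UTC: 08:50-10:25, 11:00-16:55 (subtract 1h to convert from UTC+1).
Vanya: not fully free for 16:30-17:45. Mei: free for 16:30-17:45. Oona: free for 16:30-17:45. Omar: not fully free for 16:30-17:45. Uma: not fully free for 16:30-17:45.

Omar, Uma, Vanya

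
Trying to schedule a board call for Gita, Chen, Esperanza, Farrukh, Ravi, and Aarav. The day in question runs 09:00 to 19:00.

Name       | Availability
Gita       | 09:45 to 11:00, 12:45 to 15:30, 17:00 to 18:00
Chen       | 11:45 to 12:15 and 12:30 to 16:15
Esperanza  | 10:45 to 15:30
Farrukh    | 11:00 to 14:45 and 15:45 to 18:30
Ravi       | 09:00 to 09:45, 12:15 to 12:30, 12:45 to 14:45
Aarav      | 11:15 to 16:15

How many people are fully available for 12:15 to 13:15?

3

Esperanza, Farrukh, and Aarav can make the full 12:15-13:15 slot — that's 3.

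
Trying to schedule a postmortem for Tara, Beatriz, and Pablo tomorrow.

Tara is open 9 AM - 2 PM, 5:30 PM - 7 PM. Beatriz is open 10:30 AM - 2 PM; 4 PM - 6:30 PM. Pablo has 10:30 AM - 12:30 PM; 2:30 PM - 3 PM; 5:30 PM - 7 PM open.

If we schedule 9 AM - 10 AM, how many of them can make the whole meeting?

Tara can make the full 09:00-10:00 slot — that's 1.

1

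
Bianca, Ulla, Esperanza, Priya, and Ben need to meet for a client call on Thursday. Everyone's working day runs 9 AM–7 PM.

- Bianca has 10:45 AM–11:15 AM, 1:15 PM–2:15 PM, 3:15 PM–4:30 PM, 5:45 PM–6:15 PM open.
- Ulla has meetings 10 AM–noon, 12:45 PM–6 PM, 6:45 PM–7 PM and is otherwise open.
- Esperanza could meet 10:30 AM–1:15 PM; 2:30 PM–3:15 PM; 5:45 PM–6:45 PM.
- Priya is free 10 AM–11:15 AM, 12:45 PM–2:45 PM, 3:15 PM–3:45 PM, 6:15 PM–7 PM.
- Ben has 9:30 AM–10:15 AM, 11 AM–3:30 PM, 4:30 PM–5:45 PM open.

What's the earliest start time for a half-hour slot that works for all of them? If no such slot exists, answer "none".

Bianca free: 10:45-11:15, 13:15-14:15, 15:15-16:30, 17:45-18:15.
Ulla free: 09:00-10:00, 12:00-12:45, 18:00-18:45 (invert busy blocks within the working day).
Esperanza free: 10:30-13:15, 14:30-15:15, 17:45-18:45.
Priya free: 10:00-11:15, 12:45-14:45, 15:15-15:45, 18:15-19:00.
Ben free: 09:30-10:15, 11:00-15:30, 16:30-17:45.
Bianca ∩ Ulla: 18:00-18:15.
Bianca ∩ Ulla ∩ Esperanza: 18:00-18:15.
Bianca ∩ Ulla ∩ Esperanza ∩ Priya: ∅.
Bianca ∩ Ulla ∩ Esperanza ∩ Priya ∩ Ben: ∅.
There is no time when everyone is free.
No common window is at least 30 minutes long.

none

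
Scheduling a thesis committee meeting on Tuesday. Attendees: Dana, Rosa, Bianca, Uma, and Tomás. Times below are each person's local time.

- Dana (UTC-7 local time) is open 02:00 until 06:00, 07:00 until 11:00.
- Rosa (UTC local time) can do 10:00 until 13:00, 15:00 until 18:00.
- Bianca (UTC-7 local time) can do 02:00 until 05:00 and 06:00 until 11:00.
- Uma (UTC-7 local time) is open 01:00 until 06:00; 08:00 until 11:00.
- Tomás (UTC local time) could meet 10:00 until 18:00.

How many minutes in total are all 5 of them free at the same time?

300

Dana in UTC: 09:00-13:00, 14:00-18:00 (add 7h to convert from UTC-7).
Rosa in UTC: 10:00-13:00, 15:00-18:00.
Bianca in UTC: 09:00-12:00, 13:00-18:00 (add 7h to convert from UTC-7).
Uma in UTC: 08:00-13:00, 15:00-18:00 (add 7h to convert from UTC-7).
Tomás in UTC: 10:00-18:00.
Dana ∩ Rosa: 10:00-13:00, 15:00-18:00.
Dana ∩ Rosa ∩ Bianca: 10:00-12:00, 15:00-18:00.
Dana ∩ Rosa ∩ Bianca ∩ Uma: 10:00-12:00, 15:00-18:00.
Dana ∩ Rosa ∩ Bianca ∩ Uma ∩ Tomás: 10:00-12:00, 15:00-18:00.
So the common availability across everyone is 10:00-12:00, 15:00-18:00.
Summing the common windows: 120 + 180 = 300 minutes.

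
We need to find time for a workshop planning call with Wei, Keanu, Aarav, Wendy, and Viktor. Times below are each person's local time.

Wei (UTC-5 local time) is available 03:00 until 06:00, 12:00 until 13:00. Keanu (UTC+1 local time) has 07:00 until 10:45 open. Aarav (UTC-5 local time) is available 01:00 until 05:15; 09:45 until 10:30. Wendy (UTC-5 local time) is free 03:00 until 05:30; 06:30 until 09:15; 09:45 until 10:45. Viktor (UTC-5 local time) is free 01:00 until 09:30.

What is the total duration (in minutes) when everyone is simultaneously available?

105

Wei in UTC: 08:00-11:00, 17:00-18:00 (add 5h to convert from UTC-5).
Keanu in UTC: 06:00-09:45 (subtract 1h to convert from UTC+1).
Aarav in UTC: 06:00-10:15, 14:45-15:30 (add 5h to convert from UTC-5).
Wendy in UTC: 08:00-10:30, 11:30-14:15, 14:45-15:45 (add 5h to convert from UTC-5).
Viktor in UTC: 06:00-14:30 (add 5h to convert from UTC-5).
Wei ∩ Keanu: 08:00-09:45.
Wei ∩ Keanu ∩ Aarav: 08:00-09:45.
Wei ∩ Keanu ∩ Aarav ∩ Wendy: 08:00-09:45.
Wei ∩ Keanu ∩ Aarav ∩ Wendy ∩ Viktor: 08:00-09:45.
Those are the intersection windows.
That's a single block of 105 minutes.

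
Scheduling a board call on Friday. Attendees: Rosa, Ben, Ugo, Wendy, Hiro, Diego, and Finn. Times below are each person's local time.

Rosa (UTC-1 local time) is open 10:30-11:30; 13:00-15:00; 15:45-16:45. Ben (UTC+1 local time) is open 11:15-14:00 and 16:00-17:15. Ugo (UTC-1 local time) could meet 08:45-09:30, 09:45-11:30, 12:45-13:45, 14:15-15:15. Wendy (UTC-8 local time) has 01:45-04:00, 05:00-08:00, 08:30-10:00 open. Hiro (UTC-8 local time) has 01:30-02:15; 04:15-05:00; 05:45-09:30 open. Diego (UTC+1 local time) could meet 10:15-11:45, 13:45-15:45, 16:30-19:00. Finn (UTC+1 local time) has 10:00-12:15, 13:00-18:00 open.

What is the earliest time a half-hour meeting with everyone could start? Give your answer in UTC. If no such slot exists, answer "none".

Rosa in UTC: 11:30-12:30, 14:00-16:00, 16:45-17:45 (add 1h to convert from UTC-1).
Ben in UTC: 10:15-13:00, 15:00-16:15 (subtract 1h to convert from UTC+1).
Ugo in UTC: 09:45-10:30, 10:45-12:30, 13:45-14:45, 15:15-16:15 (add 1h to convert from UTC-1).
Wendy in UTC: 09:45-12:00, 13:00-16:00, 16:30-18:00 (add 8h to convert from UTC-8).
Hiro in UTC: 09:30-10:15, 12:15-13:00, 13:45-17:30 (add 8h to convert from UTC-8).
Diego in UTC: 09:15-10:45, 12:45-14:45, 15:30-18:00 (subtract 1h to convert from UTC+1).
Finn in UTC: 09:00-11:15, 12:00-17:00 (subtract 1h to convert from UTC+1).
Rosa ∩ Ben: 11:30-12:30, 15:00-16:00.
Rosa ∩ Ben ∩ Ugo: 11:30-12:30, 15:15-16:00.
Rosa ∩ Ben ∩ Ugo ∩ Wendy: 11:30-12:00, 15:15-16:00.
Rosa ∩ Ben ∩ Ugo ∩ Wendy ∩ Hiro: 15:15-16:00.
Rosa ∩ Ben ∩ Ugo ∩ Wendy ∩ Hiro ∩ Diego: 15:30-16:00.
Rosa ∩ Ben ∩ Ugo ∩ Wendy ∩ Hiro ∩ Diego ∩ Finn: 15:30-16:00.
The first common window of at least 30 minutes is 15:30-16:00, so the earliest start is 15:30.

15:30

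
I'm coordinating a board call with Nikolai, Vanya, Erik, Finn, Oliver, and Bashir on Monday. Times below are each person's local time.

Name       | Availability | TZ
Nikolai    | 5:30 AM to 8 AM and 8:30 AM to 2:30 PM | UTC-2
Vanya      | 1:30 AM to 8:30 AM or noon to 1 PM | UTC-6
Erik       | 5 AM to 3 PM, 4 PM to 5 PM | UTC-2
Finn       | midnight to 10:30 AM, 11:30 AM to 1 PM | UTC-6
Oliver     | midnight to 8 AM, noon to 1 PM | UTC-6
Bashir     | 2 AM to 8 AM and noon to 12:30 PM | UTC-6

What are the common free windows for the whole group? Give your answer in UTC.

Nikolai in UTC: 07:30-10:00, 10:30-16:30 (add 2h to convert from UTC-2).
Vanya in UTC: 07:30-14:30, 18:00-19:00 (add 6h to convert from UTC-6).
Erik in UTC: 07:00-17:00, 18:00-19:00 (add 2h to convert from UTC-2).
Finn in UTC: 06:00-16:30, 17:30-19:00 (add 6h to convert from UTC-6).
Oliver in UTC: 06:00-14:00, 18:00-19:00 (add 6h to convert from UTC-6).
Bashir in UTC: 08:00-14:00, 18:00-18:30 (add 6h to convert from UTC-6).
Nikolai ∩ Vanya: 07:30-10:00, 10:30-14:30.
Nikolai ∩ Vanya ∩ Erik: 07:30-10:00, 10:30-14:30.
Nikolai ∩ Vanya ∩ Erik ∩ Finn: 07:30-10:00, 10:30-14:30.
Nikolai ∩ Vanya ∩ Erik ∩ Finn ∩ Oliver: 07:30-10:00, 10:30-14:00.
Nikolai ∩ Vanya ∩ Erik ∩ Finn ∩ Oliver ∩ Bashir: 08:00-10:00, 10:30-14:00.

08:00-10:00, 10:30-14:00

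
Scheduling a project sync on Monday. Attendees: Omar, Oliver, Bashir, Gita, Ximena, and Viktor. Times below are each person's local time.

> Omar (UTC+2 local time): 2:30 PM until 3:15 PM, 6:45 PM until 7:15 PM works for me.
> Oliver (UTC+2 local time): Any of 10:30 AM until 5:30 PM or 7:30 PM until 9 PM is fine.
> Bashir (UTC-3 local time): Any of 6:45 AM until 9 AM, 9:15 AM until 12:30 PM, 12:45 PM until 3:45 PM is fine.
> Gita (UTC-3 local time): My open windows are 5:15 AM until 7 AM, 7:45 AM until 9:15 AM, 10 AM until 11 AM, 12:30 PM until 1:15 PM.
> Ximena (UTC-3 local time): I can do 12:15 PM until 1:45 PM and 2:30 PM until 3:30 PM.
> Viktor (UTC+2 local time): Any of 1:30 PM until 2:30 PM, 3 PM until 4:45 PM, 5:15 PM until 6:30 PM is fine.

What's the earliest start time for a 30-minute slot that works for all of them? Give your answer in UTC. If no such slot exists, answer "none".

Omar in UTC: 12:30-13:15, 16:45-17:15 (subtract 2h to convert from UTC+2).
Oliver in UTC: 08:30-15:30, 17:30-19:00 (subtract 2h to convert from UTC+2).
Bashir in UTC: 09:45-12:00, 12:15-15:30, 15:45-18:45 (add 3h to convert from UTC-3).
Gita in UTC: 08:15-10:00, 10:45-12:15, 13:00-14:00, 15:30-16:15 (add 3h to convert from UTC-3).
Ximena in UTC: 15:15-16:45, 17:30-18:30 (add 3h to convert from UTC-3).
Viktor in UTC: 11:30-12:30, 13:00-14:45, 15:15-16:30 (subtract 2h to convert from UTC+2).
Omar ∩ Oliver: 12:30-13:15.
Omar ∩ Oliver ∩ Bashir: 12:30-13:15.
Omar ∩ Oliver ∩ Bashir ∩ Gita: 13:00-13:15.
Omar ∩ Oliver ∩ Bashir ∩ Gita ∩ Ximena: ∅.
Omar ∩ Oliver ∩ Bashir ∩ Gita ∩ Ximena ∩ Viktor: ∅.
There is no time when everyone is free.
No common window is at least 30 minutes long.

none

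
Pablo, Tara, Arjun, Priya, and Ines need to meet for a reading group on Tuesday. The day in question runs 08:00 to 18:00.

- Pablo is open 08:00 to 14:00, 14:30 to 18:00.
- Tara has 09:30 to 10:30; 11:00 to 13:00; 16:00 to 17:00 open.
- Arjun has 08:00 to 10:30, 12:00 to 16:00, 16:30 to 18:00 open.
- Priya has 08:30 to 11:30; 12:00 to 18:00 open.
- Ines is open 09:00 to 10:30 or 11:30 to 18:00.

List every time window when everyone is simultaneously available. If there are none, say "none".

09:30-10:30, 12:00-13:00, 16:30-17:00

Pablo ∩ Tara: 09:30-10:30, 11:00-13:00, 16:00-17:00.
Pablo ∩ Tara ∩ Arjun: 09:30-10:30, 12:00-13:00, 16:30-17:00.
Pablo ∩ Tara ∩ Arjun ∩ Priya: 09:30-10:30, 12:00-13:00, 16:30-17:00.
Pablo ∩ Tara ∩ Arjun ∩ Priya ∩ Ines: 09:30-10:30, 12:00-13:00, 16:30-17:00.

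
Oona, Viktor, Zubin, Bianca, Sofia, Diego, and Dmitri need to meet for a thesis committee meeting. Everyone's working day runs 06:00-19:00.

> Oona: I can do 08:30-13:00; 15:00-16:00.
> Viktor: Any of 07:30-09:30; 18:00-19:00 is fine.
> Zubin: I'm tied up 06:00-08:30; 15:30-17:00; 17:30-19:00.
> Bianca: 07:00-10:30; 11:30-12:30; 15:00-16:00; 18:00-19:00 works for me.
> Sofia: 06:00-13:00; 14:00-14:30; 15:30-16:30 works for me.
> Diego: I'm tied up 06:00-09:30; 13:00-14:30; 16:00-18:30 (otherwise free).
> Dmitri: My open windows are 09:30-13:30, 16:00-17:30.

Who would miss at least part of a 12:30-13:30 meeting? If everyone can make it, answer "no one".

Bianca, Diego, Oona, Sofia, Viktor

Oona free: 08:30-13:00, 15:00-16:00.
Viktor free: 07:30-09:30, 18:00-19:00.
Zubin free: 08:30-15:30, 17:00-17:30 (invert busy blocks within the working day).
Bianca free: 07:00-10:30, 11:30-12:30, 15:00-16:00, 18:00-19:00.
Sofia free: 06:00-13:00, 14:00-14:30, 15:30-16:30.
Diego free: 09:30-13:00, 14:30-16:00, 18:30-19:00 (invert busy blocks within the working day).
Dmitri free: 09:30-13:30, 16:00-17:30.
Oona: not fully free for 12:30-13:30. Viktor: not fully free for 12:30-13:30. Zubin: free for 12:30-13:30. Bianca: not fully free for 12:30-13:30. Sofia: not fully free for 12:30-13:30. Diego: not fully free for 12:30-13:30. Dmitri: free for 12:30-13:30.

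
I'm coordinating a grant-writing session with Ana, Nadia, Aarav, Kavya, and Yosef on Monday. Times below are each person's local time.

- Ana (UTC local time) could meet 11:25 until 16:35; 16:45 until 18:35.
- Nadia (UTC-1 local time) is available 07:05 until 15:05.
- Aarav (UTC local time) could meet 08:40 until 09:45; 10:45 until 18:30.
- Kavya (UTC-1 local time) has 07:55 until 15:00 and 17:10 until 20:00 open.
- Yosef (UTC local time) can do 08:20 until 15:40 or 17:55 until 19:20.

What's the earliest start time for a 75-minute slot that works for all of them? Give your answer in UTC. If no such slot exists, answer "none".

11:25

Ana in UTC: 11:25-16:35, 16:45-18:35.
Nadia in UTC: 08:05-16:05 (add 1h to convert from UTC-1).
Aarav in UTC: 08:40-09:45, 10:45-18:30.
Kavya in UTC: 08:55-16:00, 18:10-21:00 (add 1h to convert from UTC-1).
Yosef in UTC: 08:20-15:40, 17:55-19:20.
Ana ∩ Nadia: 11:25-16:05.
Ana ∩ Nadia ∩ Aarav: 11:25-16:05.
Ana ∩ Nadia ∩ Aarav ∩ Kavya: 11:25-16:00.
Ana ∩ Nadia ∩ Aarav ∩ Kavya ∩ Yosef: 11:25-15:40.
The first common window of at least 75 minutes is 11:25-15:40, so the earliest start is 11:25.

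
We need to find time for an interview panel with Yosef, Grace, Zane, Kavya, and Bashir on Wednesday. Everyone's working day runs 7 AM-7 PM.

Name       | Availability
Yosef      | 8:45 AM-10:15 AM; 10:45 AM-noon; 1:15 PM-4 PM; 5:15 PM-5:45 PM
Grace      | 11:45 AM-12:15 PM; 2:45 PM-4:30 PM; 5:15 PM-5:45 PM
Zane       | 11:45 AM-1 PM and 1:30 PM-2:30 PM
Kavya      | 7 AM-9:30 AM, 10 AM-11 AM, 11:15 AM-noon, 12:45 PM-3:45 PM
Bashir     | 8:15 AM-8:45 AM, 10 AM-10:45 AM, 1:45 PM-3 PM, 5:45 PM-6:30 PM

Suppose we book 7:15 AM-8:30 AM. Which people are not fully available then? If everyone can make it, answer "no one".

Bashir, Grace, Yosef, Zane

Yosef: not fully free for 07:15-08:30. Grace: not fully free for 07:15-08:30. Zane: not fully free for 07:15-08:30. Kavya: free for 07:15-08:30. Bashir: not fully free for 07:15-08:30.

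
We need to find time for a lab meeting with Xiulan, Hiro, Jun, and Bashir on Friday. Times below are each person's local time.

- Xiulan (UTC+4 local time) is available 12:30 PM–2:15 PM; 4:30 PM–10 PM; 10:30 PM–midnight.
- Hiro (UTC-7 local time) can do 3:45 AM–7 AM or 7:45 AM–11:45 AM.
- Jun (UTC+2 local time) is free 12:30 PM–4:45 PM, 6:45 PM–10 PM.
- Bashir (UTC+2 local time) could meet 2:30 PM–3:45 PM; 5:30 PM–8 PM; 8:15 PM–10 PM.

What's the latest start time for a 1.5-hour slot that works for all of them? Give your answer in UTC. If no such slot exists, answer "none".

Xiulan in UTC: 08:30-10:15, 12:30-18:00, 18:30-20:00 (subtract 4h to convert from UTC+4).
Hiro in UTC: 10:45-14:00, 14:45-18:45 (add 7h to convert from UTC-7).
Jun in UTC: 10:30-14:45, 16:45-20:00 (subtract 2h to convert from UTC+2).
Bashir in UTC: 12:30-13:45, 15:30-18:00, 18:15-20:00 (subtract 2h to convert from UTC+2).
Xiulan ∩ Hiro: 12:30-14:00, 14:45-18:00, 18:30-18:45.
Xiulan ∩ Hiro ∩ Jun: 12:30-14:00, 16:45-18:00, 18:30-18:45.
Xiulan ∩ Hiro ∩ Jun ∩ Bashir: 12:30-13:45, 16:45-18:00, 18:30-18:45.
Those are the intersection windows.
No common window is at least 90 minutes long.

none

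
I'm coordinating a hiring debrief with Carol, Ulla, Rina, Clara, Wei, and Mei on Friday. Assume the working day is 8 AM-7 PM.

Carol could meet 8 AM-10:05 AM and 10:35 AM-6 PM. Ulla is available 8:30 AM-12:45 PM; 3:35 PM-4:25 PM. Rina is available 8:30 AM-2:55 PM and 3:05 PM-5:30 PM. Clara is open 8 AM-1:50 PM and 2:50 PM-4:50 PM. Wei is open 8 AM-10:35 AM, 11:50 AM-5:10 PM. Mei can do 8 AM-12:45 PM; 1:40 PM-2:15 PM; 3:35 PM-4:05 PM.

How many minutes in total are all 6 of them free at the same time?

Carol ∩ Ulla: 08:30-10:05, 10:35-12:45, 15:35-16:25.
Carol ∩ Ulla ∩ Rina: 08:30-10:05, 10:35-12:45, 15:35-16:25.
Carol ∩ Ulla ∩ Rina ∩ Clara: 08:30-10:05, 10:35-12:45, 15:35-16:25.
Carol ∩ Ulla ∩ Rina ∩ Clara ∩ Wei: 08:30-10:05, 11:50-12:45, 15:35-16:25.
Carol ∩ Ulla ∩ Rina ∩ Clara ∩ Wei ∩ Mei: 08:30-10:05, 11:50-12:45, 15:35-16:05.
Summing the common windows: 95 + 55 + 30 = 180 minutes.

180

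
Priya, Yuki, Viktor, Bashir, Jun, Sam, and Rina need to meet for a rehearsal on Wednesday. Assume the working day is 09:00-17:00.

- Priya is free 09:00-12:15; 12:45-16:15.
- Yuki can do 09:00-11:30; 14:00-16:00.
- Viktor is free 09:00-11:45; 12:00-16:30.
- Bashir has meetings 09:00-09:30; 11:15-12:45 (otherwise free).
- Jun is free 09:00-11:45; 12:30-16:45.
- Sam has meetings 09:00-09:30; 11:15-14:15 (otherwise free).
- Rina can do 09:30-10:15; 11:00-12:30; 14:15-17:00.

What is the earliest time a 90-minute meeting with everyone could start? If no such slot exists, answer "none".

Priya free: 09:00-12:15, 12:45-16:15.
Yuki free: 09:00-11:30, 14:00-16:00.
Viktor free: 09:00-11:45, 12:00-16:30.
Bashir free: 09:30-11:15, 12:45-17:00 (invert busy blocks within the working day).
Jun free: 09:00-11:45, 12:30-16:45.
Sam free: 09:30-11:15, 14:15-17:00 (invert busy blocks within the working day).
Rina free: 09:30-10:15, 11:00-12:30, 14:15-17:00.
Priya ∩ Yuki: 09:00-11:30, 14:00-16:00.
Priya ∩ Yuki ∩ Viktor: 09:00-11:30, 14:00-16:00.
Priya ∩ Yuki ∩ Viktor ∩ Bashir: 09:30-11:15, 14:00-16:00.
Priya ∩ Yuki ∩ Viktor ∩ Bashir ∩ Jun: 09:30-11:15, 14:00-16:00.
Priya ∩ Yuki ∩ Viktor ∩ Bashir ∩ Jun ∩ Sam: 09:30-11:15, 14:15-16:00.
Priya ∩ Yuki ∩ Viktor ∩ Bashir ∩ Jun ∩ Sam ∩ Rina: 09:30-10:15, 11:00-11:15, 14:15-16:00.
So the common availability across everyone is 09:30-10:15, 11:00-11:15, 14:15-16:00.
The first common window of at least 90 minutes is 14:15-16:00, so the earliest start is 14:15.

14:15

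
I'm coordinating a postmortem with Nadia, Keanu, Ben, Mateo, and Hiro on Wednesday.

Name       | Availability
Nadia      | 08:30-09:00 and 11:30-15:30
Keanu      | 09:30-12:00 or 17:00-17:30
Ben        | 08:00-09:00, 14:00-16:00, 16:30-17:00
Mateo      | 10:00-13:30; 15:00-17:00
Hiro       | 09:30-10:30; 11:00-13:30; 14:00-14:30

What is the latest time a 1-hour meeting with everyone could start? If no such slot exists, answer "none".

none

Nadia ∩ Keanu: 11:30-12:00.
Nadia ∩ Keanu ∩ Ben: ∅.
Nadia ∩ Keanu ∩ Ben ∩ Mateo: ∅.
Nadia ∩ Keanu ∩ Ben ∩ Mateo ∩ Hiro: ∅.
There is no time when everyone is free.
No common window is at least 60 minutes long.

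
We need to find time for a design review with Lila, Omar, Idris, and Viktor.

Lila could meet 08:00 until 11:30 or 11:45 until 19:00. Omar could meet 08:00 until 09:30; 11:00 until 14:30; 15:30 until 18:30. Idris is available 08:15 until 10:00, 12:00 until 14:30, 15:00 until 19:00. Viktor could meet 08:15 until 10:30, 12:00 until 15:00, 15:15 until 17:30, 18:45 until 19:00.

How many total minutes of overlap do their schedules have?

345

Lila ∩ Omar: 08:00-09:30, 11:00-11:30, 11:45-14:30, 15:30-18:30.
Lila ∩ Omar ∩ Idris: 08:15-09:30, 12:00-14:30, 15:30-18:30.
Lila ∩ Omar ∩ Idris ∩ Viktor: 08:15-09:30, 12:00-14:30, 15:30-17:30.
Summing the common windows: 75 + 150 + 120 = 345 minutes.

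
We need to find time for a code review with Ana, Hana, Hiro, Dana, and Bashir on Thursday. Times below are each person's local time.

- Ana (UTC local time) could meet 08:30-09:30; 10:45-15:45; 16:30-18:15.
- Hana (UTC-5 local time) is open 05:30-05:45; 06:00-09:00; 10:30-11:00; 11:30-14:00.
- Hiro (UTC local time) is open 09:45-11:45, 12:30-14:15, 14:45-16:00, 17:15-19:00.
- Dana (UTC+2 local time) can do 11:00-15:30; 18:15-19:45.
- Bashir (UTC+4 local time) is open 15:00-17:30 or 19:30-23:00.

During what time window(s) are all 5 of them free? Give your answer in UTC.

Ana in UTC: 08:30-09:30, 10:45-15:45, 16:30-18:15.
Hana in UTC: 10:30-10:45, 11:00-14:00, 15:30-16:00, 16:30-19:00 (add 5h to convert from UTC-5).
Hiro in UTC: 09:45-11:45, 12:30-14:15, 14:45-16:00, 17:15-19:00.
Dana in UTC: 09:00-13:30, 16:15-17:45 (subtract 2h to convert from UTC+2).
Bashir in UTC: 11:00-13:30, 15:30-19:00 (subtract 4h to convert from UTC+4).
Ana ∩ Hana: 11:00-14:00, 15:30-15:45, 16:30-18:15.
Ana ∩ Hana ∩ Hiro: 11:00-11:45, 12:30-14:00, 15:30-15:45, 17:15-18:15.
Ana ∩ Hana ∩ Hiro ∩ Dana: 11:00-11:45, 12:30-13:30, 17:15-17:45.
Ana ∩ Hana ∩ Hiro ∩ Dana ∩ Bashir: 11:00-11:45, 12:30-13:30, 17:15-17:45.

11:00-11:45, 12:30-13:30, 17:15-17:45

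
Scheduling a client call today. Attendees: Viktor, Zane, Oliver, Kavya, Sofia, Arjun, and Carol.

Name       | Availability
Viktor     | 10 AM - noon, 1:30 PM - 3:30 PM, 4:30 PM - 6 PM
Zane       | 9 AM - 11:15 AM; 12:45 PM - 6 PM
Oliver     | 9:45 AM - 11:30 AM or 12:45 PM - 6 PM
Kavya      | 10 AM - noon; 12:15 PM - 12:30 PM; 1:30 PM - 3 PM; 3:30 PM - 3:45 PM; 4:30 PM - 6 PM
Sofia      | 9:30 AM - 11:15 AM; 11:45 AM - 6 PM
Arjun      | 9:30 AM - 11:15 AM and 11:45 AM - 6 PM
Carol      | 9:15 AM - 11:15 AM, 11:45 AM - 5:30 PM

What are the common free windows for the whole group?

10:00-11:15, 13:30-15:00, 16:30-17:30

Viktor ∩ Zane: 10:00-11:15, 13:30-15:30, 16:30-18:00.
Viktor ∩ Zane ∩ Oliver: 10:00-11:15, 13:30-15:30, 16:30-18:00.
Viktor ∩ Zane ∩ Oliver ∩ Kavya: 10:00-11:15, 13:30-15:00, 16:30-18:00.
Viktor ∩ Zane ∩ Oliver ∩ Kavya ∩ Sofia: 10:00-11:15, 13:30-15:00, 16:30-18:00.
Viktor ∩ Zane ∩ Oliver ∩ Kavya ∩ Sofia ∩ Arjun: 10:00-11:15, 13:30-15:00, 16:30-18:00.
Viktor ∩ Zane ∩ Oliver ∩ Kavya ∩ Sofia ∩ Arjun ∩ Carol: 10:00-11:15, 13:30-15:00, 16:30-17:30.
Those are the intersection windows.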